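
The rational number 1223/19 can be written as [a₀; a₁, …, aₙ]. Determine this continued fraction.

Run the Euclidean algorithm, recording each quotient:
1223 = 64·19 + 7, so a_0 = 64
19 = 2·7 + 5, so a_1 = 2
7 = 1·5 + 2, so a_2 = 1
5 = 2·2 + 1, so a_3 = 2
2 = 2·1 + 0, so a_4 = 2

[64; 2, 1, 2, 2]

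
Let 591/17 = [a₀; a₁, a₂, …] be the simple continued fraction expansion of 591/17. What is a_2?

3

Run the Euclidean algorithm, recording each quotient:
⌊591/17⌋ = 34, remainder 13
⌊17/13⌋ = 1, remainder 4
⌊13/4⌋ = 3, remainder 1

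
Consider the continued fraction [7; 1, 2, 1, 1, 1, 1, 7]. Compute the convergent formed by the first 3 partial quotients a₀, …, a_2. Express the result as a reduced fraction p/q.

23/3

Start with 2.
1 + 1/(2/1) = 1 + 1/2 = 3/2
7 + 1/(3/2) = 7 + 2/3 = 23/3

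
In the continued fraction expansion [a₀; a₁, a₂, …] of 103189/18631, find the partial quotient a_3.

⌊103189/18631⌋ = 5, remainder 10034
⌊18631/10034⌋ = 1, remainder 8597
⌊10034/8597⌋ = 1, remainder 1437
⌊8597/1437⌋ = 5, remainder 1412

5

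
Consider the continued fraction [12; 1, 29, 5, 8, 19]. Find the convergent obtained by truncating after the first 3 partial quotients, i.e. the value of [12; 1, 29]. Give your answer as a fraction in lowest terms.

Start with 29.
1 + 1/(29/1) = 1 + 1/29 = 30/29
12 + 1/(30/29) = 12 + 29/30 = 389/30

389/30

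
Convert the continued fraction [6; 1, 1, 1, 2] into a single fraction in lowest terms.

Start with 2.
1 + 1/(2/1) = 1 + 1/2 = 3/2
1 + 1/(3/2) = 1 + 2/3 = 5/3
1 + 1/(5/3) = 1 + 3/5 = 8/5
6 + 1/(8/5) = 6 + 5/8 = 53/8

53/8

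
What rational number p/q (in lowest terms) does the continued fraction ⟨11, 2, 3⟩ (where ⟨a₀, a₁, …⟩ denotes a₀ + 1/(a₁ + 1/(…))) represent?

Start with 3.
2 + 1/(3/1) = 2 + 1/3 = 7/3
11 + 1/(7/3) = 11 + 3/7 = 80/7

80/7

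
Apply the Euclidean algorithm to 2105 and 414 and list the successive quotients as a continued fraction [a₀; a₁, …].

Apply division with remainder until the remainder is 0:
2105 = 5·414 + 35, so a_0 = 5
414 = 11·35 + 29, so a_1 = 11
35 = 1·29 + 6, so a_2 = 1
29 = 4·6 + 5, so a_3 = 4
6 = 1·5 + 1, so a_4 = 1
5 = 5·1 + 0, so a_5 = 5

[5; 11, 1, 4, 1, 5]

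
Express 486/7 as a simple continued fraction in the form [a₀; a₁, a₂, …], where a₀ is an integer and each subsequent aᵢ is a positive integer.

[69; 2, 3]

⌊486/7⌋ = 69, remainder 3
⌊7/3⌋ = 2, remainder 1
⌊3/1⌋ = 3, remainder 0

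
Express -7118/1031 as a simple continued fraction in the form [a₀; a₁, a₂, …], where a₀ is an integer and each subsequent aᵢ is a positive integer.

Run the Euclidean algorithm, recording each quotient:
⌊-7118/1031⌋ = -7, remainder 99
⌊1031/99⌋ = 10, remainder 41
⌊99/41⌋ = 2, remainder 17
⌊41/17⌋ = 2, remainder 7
⌊17/7⌋ = 2, remainder 3
⌊7/3⌋ = 2, remainder 1
⌊3/1⌋ = 3, remainder 0

[-7; 10, 2, 2, 2, 2, 3]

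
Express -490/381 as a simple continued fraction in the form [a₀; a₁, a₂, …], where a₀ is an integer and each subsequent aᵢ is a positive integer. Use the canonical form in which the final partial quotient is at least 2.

[-2; 1, 2, 2, 54]

-490 = -2·381 + 272, so a_0 = -2
381 = 1·272 + 109, so a_1 = 1
272 = 2·109 + 54, so a_2 = 2
109 = 2·54 + 1, so a_3 = 2
54 = 54·1 + 0, so a_4 = 54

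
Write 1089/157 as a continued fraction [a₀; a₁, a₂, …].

[6; 1, 14, 1, 2, 3]

Run the Euclidean algorithm, recording each quotient:
1089 ÷ 157 → quotient 6, remainder 147
157 ÷ 147 → quotient 1, remainder 10
147 ÷ 10 → quotient 14, remainder 7
10 ÷ 7 → quotient 1, remainder 3
7 ÷ 3 → quotient 2, remainder 1
3 ÷ 1 → quotient 3, remainder 0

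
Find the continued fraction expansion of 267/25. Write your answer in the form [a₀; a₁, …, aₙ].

[10; 1, 2, 8]

267 = 10·25 + 17, so a_0 = 10
25 = 1·17 + 8, so a_1 = 1
17 = 2·8 + 1, so a_2 = 2
8 = 8·1 + 0, so a_3 = 8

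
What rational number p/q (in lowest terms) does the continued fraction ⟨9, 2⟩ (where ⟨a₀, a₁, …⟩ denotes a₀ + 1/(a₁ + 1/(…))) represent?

19/2

Start with 2.
9 + 1/(2/1) = 9 + 1/2 = 19/2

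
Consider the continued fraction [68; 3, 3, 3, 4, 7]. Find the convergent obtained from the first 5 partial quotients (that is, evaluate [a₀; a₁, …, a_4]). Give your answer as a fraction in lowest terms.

9699/142

a_0 = 68: 68/1
a_1 = 3: 205/3
a_2 = 3: 683/10
a_3 = 3: 2254/33
a_4 = 4: 9699/142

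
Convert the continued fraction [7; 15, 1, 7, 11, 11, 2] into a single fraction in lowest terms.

231334/32753

Work from the innermost term outward:
Start with 2.
11 + 1/(2/1) = 11 + 1/2 = 23/2
11 + 1/(23/2) = 11 + 2/23 = 255/23
7 + 1/(255/23) = 7 + 23/255 = 1808/255
1 + 1/(1808/255) = 1 + 255/1808 = 2063/1808
15 + 1/(2063/1808) = 15 + 1808/2063 = 32753/2063
7 + 1/(32753/2063) = 7 + 2063/32753 = 231334/32753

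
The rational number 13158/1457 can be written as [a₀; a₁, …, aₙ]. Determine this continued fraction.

[9; 32, 2, 1, 1, 1, 5]

13158 ÷ 1457 → quotient 9, remainder 45
1457 ÷ 45 → quotient 32, remainder 17
45 ÷ 17 → quotient 2, remainder 11
17 ÷ 11 → quotient 1, remainder 6
11 ÷ 6 → quotient 1, remainder 5
6 ÷ 5 → quotient 1, remainder 1
5 ÷ 1 → quotient 5, remainder 0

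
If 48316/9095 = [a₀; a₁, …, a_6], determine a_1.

3

48316 = 5·9095 + 2841, so a_0 = 5
9095 = 3·2841 + 572, so a_1 = 3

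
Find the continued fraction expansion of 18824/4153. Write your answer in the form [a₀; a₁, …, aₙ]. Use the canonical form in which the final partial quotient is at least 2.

[4; 1, 1, 7, 6, 6, 3, 2]

Repeatedly divide and take the remainder:
18824 = 4·4153 + 2212, so a_0 = 4
4153 = 1·2212 + 1941, so a_1 = 1
2212 = 1·1941 + 271, so a_2 = 1
1941 = 7·271 + 44, so a_3 = 7
271 = 6·44 + 7, so a_4 = 6
44 = 6·7 + 2, so a_5 = 6
7 = 3·2 + 1, so a_6 = 3
2 = 2·1 + 0, so a_7 = 2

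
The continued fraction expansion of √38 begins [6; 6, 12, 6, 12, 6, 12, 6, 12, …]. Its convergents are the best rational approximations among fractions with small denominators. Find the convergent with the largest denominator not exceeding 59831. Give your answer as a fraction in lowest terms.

202501/32850

a_0 = 6: 6/1  (≤ bound)
a_1 = 6: 37/6  (≤ bound)
a_2 = 12: 450/73  (≤ bound)
a_3 = 6: 2737/444  (≤ bound)
a_4 = 12: 33294/5401  (≤ bound)
a_5 = 6: 202501/32850  (≤ bound)
a_6 = 12: 2463306/399601  (> 59831, stop)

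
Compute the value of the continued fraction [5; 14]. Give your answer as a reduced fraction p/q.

71/14

Start with 14.
5 + 1/(14/1) = 5 + 1/14 = 71/14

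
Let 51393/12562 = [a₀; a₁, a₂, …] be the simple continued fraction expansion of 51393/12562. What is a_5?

⌊51393/12562⌋ = 4, remainder 1145
⌊12562/1145⌋ = 10, remainder 1112
⌊1145/1112⌋ = 1, remainder 33
⌊1112/33⌋ = 33, remainder 23
⌊33/23⌋ = 1, remainder 10
⌊23/10⌋ = 2, remainder 3

2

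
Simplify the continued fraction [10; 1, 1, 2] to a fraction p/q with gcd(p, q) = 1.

53/5

Build up convergents one term at a time:
a_0 = 10: 10/1
a_1 = 1: 11/1
a_2 = 1: 21/2
a_3 = 2: 53/5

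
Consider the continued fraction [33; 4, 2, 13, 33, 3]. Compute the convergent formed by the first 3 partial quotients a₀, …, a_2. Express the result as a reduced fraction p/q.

Collapse the nested fraction from the inside out:
Start with 2.
4 + 1/(2/1) = 4 + 1/2 = 9/2
33 + 1/(9/2) = 33 + 2/9 = 299/9

299/9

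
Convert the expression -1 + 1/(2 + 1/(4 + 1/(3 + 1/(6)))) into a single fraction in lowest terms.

a_0 = -1: -1/1
a_1 = 2: -1/2
a_2 = 4: -5/9
a_3 = 3: -16/29
a_4 = 6: -101/183

-101/183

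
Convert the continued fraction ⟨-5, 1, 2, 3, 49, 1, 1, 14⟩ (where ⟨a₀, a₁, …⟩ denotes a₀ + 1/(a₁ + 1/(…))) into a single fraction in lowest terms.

Work from the innermost term outward:
Start with 14.
1 + 1/(14/1) = 1 + 1/14 = 15/14
1 + 1/(15/14) = 1 + 14/15 = 29/15
49 + 1/(29/15) = 49 + 15/29 = 1436/29
3 + 1/(1436/29) = 3 + 29/1436 = 4337/1436
2 + 1/(4337/1436) = 2 + 1436/4337 = 10110/4337
1 + 1/(10110/4337) = 1 + 4337/10110 = 14447/10110
-5 + 1/(14447/10110) = -5 + 10110/14447 = -62125/14447

-62125/14447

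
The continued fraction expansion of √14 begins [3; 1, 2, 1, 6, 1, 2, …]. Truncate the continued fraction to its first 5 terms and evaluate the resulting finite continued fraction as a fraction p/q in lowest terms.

Starting at the tail and folding back:
Start with 6.
1 + 1/(6/1) = 1 + 1/6 = 7/6
2 + 1/(7/6) = 2 + 6/7 = 20/7
1 + 1/(20/7) = 1 + 7/20 = 27/20
3 + 1/(27/20) = 3 + 20/27 = 101/27

101/27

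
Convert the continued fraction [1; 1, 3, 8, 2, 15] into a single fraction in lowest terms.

Start with 15.
2 + 1/(15/1) = 2 + 1/15 = 31/15
8 + 1/(31/15) = 8 + 15/31 = 263/31
3 + 1/(263/31) = 3 + 31/263 = 820/263
1 + 1/(820/263) = 1 + 263/820 = 1083/820
1 + 1/(1083/820) = 1 + 820/1083 = 1903/1083

1903/1083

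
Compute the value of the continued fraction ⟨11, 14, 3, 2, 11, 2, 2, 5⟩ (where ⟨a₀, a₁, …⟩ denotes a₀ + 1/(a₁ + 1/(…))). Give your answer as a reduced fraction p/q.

a_0 = 11: 11/1
a_1 = 14: 155/14
a_2 = 3: 476/43
a_3 = 2: 1107/100
a_4 = 11: 12653/1143
a_5 = 2: 26413/2386
a_6 = 2: 65479/5915
a_7 = 5: 353808/31961

353808/31961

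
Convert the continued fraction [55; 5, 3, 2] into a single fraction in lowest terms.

Work from the innermost term outward:
Start with 2.
3 + 1/(2/1) = 3 + 1/2 = 7/2
5 + 1/(7/2) = 5 + 2/7 = 37/7
55 + 1/(37/7) = 55 + 7/37 = 2042/37

2042/37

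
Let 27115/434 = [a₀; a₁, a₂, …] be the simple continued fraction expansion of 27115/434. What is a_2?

27115 ÷ 434 → quotient 62, remainder 207
434 ÷ 207 → quotient 2, remainder 20
207 ÷ 20 → quotient 10, remainder 7

10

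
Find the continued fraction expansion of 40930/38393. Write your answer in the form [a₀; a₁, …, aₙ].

[1; 15, 7, 1, 1, 41, 1, 3]

Apply division with remainder until the remainder is 0:
40930 = 1·38393 + 2537, so a_0 = 1
38393 = 15·2537 + 338, so a_1 = 15
2537 = 7·338 + 171, so a_2 = 7
338 = 1·171 + 167, so a_3 = 1
171 = 1·167 + 4, so a_4 = 1
167 = 41·4 + 3, so a_5 = 41
4 = 1·3 + 1, so a_6 = 1
3 = 3·1 + 0, so a_7 = 3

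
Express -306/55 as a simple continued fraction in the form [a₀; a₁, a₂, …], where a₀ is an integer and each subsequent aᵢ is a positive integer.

Repeatedly divide and take the remainder:
-306 ÷ 55 → quotient -6, remainder 24
55 ÷ 24 → quotient 2, remainder 7
24 ÷ 7 → quotient 3, remainder 3
7 ÷ 3 → quotient 2, remainder 1
3 ÷ 1 → quotient 3, remainder 0

[-6; 2, 3, 2, 3]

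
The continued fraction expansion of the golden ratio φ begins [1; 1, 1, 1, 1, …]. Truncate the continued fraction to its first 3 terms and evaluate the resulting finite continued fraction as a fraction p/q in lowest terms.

Build up convergents one term at a time:
a_0 = 1: 1/1
a_1 = 1: 2/1
a_2 = 1: 3/2

3/2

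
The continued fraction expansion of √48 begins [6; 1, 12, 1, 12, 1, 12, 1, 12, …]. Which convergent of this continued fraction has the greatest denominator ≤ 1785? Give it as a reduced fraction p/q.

1351/195

List convergents until the denominator exceeds the bound:
a_0 = 6: 6/1  (≤ bound)
a_1 = 1: 7/1  (≤ bound)
a_2 = 12: 90/13  (≤ bound)
a_3 = 1: 97/14  (≤ bound)
a_4 = 12: 1254/181  (≤ bound)
a_5 = 1: 1351/195  (≤ bound)
a_6 = 12: 17466/2521  (> 1785, stop)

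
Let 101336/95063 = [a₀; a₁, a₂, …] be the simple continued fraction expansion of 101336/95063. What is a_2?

101336 = 1·95063 + 6273, so a_0 = 1
95063 = 15·6273 + 968, so a_1 = 15
6273 = 6·968 + 465, so a_2 = 6

6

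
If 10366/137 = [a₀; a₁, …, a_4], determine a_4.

45

Repeatedly divide and take the remainder:
⌊10366/137⌋ = 75, remainder 91
⌊137/91⌋ = 1, remainder 46
⌊91/46⌋ = 1, remainder 45
⌊46/45⌋ = 1, remainder 1
⌊45/1⌋ = 45, remainder 0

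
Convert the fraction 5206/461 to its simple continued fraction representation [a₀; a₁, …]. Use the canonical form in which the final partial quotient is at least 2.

[11; 3, 2, 2, 2, 3, 3]

Repeatedly divide and take the remainder:
5206 ÷ 461 → quotient 11, remainder 135
461 ÷ 135 → quotient 3, remainder 56
135 ÷ 56 → quotient 2, remainder 23
56 ÷ 23 → quotient 2, remainder 10
23 ÷ 10 → quotient 2, remainder 3
10 ÷ 3 → quotient 3, remainder 1
3 ÷ 1 → quotient 3, remainder 0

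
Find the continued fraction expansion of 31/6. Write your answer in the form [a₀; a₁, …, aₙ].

[5; 6]

⌊31/6⌋ = 5, remainder 1
⌊6/1⌋ = 6, remainder 0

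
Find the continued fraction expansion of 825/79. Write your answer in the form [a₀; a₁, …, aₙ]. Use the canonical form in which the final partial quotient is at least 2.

Repeatedly divide and take the remainder:
825 = 10·79 + 35, so a_0 = 10
79 = 2·35 + 9, so a_1 = 2
35 = 3·9 + 8, so a_2 = 3
9 = 1·8 + 1, so a_3 = 1
8 = 8·1 + 0, so a_4 = 8

[10; 2, 3, 1, 8]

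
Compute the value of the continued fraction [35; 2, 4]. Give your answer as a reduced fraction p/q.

Work from the innermost term outward:
Start with 4.
2 + 1/(4/1) = 2 + 1/4 = 9/4
35 + 1/(9/4) = 35 + 4/9 = 319/9

319/9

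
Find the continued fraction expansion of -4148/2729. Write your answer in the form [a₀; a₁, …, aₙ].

Apply division with remainder until the remainder is 0:
⌊-4148/2729⌋ = -2, remainder 1310
⌊2729/1310⌋ = 2, remainder 109
⌊1310/109⌋ = 12, remainder 2
⌊109/2⌋ = 54, remainder 1
⌊2/1⌋ = 2, remainder 0

[-2; 2, 12, 54, 2]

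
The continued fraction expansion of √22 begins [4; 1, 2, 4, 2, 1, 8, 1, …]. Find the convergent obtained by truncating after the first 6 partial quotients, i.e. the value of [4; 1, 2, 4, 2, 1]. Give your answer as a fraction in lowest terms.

Start with 1.
2 + 1/(1/1) = 2 + 1/1 = 3/1
4 + 1/(3/1) = 4 + 1/3 = 13/3
2 + 1/(13/3) = 2 + 3/13 = 29/13
1 + 1/(29/13) = 1 + 13/29 = 42/29
4 + 1/(42/29) = 4 + 29/42 = 197/42

197/42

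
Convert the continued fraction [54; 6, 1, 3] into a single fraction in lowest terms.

a_0 = 54: 54/1
a_1 = 6: 325/6
a_2 = 1: 379/7
a_3 = 3: 1462/27

1462/27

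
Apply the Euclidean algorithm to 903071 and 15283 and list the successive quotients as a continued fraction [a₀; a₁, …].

903071 ÷ 15283 → quotient 59, remainder 1374
15283 ÷ 1374 → quotient 11, remainder 169
1374 ÷ 169 → quotient 8, remainder 22
169 ÷ 22 → quotient 7, remainder 15
22 ÷ 15 → quotient 1, remainder 7
15 ÷ 7 → quotient 2, remainder 1
7 ÷ 1 → quotient 7, remainder 0

[59; 11, 8, 7, 1, 2, 7]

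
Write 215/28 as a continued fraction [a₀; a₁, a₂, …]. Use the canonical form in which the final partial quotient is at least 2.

Repeatedly divide and take the remainder:
215 ÷ 28 → quotient 7, remainder 19
28 ÷ 19 → quotient 1, remainder 9
19 ÷ 9 → quotient 2, remainder 1
9 ÷ 1 → quotient 9, remainder 0

[7; 1, 2, 9]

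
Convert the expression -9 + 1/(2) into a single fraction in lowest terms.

-17/2

a_0 = -9: -9/1
a_1 = 2: -17/2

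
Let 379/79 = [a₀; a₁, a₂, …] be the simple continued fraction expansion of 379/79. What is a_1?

Run the Euclidean algorithm, recording each quotient:
379 = 4·79 + 63, so a_0 = 4
79 = 1·63 + 16, so a_1 = 1

1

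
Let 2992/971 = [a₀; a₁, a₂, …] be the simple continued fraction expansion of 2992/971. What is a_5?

Repeatedly divide and take the remainder:
⌊2992/971⌋ = 3, remainder 79
⌊971/79⌋ = 12, remainder 23
⌊79/23⌋ = 3, remainder 10
⌊23/10⌋ = 2, remainder 3
⌊10/3⌋ = 3, remainder 1
⌊3/1⌋ = 3, remainder 0

3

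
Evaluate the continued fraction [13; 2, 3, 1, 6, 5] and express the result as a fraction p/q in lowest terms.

Use the convergent recurrence hₖ = aₖ·hₖ₋₁ + hₖ₋₂ (and likewise for the denominators kₖ):
a_0 = 13: 13/1
a_1 = 2: 27/2
a_2 = 3: 94/7
a_3 = 1: 121/9
a_4 = 6: 820/61
a_5 = 5: 4221/314

4221/314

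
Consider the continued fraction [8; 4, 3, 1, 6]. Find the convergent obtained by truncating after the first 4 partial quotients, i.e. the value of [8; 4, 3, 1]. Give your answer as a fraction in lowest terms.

Start with 1.
3 + 1/(1/1) = 3 + 1/1 = 4/1
4 + 1/(4/1) = 4 + 1/4 = 17/4
8 + 1/(17/4) = 8 + 4/17 = 140/17

140/17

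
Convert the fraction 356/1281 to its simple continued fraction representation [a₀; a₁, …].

[0; 3, 1, 1, 2, 23, 3]

Repeatedly divide and take the remainder:
356 ÷ 1281 → quotient 0, remainder 356
1281 ÷ 356 → quotient 3, remainder 213
356 ÷ 213 → quotient 1, remainder 143
213 ÷ 143 → quotient 1, remainder 70
143 ÷ 70 → quotient 2, remainder 3
70 ÷ 3 → quotient 23, remainder 1
3 ÷ 1 → quotient 3, remainder 0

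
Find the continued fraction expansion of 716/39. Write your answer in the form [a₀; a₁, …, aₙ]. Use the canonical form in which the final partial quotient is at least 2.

[18; 2, 1, 3, 1, 2]

⌊716/39⌋ = 18, remainder 14
⌊39/14⌋ = 2, remainder 11
⌊14/11⌋ = 1, remainder 3
⌊11/3⌋ = 3, remainder 2
⌊3/2⌋ = 1, remainder 1
⌊2/1⌋ = 2, remainder 0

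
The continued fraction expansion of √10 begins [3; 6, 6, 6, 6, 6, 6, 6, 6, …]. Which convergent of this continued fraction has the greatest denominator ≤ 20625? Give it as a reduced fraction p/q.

a_0 = 3: 3/1  (≤ bound)
a_1 = 6: 19/6  (≤ bound)
a_2 = 6: 117/37  (≤ bound)
a_3 = 6: 721/228  (≤ bound)
a_4 = 6: 4443/1405  (≤ bound)
a_5 = 6: 27379/8658  (≤ bound)
a_6 = 6: 168717/53353  (> 20625, stop)

27379/8658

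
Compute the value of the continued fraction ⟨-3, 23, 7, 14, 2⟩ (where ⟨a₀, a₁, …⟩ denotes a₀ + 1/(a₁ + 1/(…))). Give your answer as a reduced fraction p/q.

a_0 = -3: -3/1
a_1 = 23: -68/23
a_2 = 7: -479/162
a_3 = 14: -6774/2291
a_4 = 2: -14027/4744

-14027/4744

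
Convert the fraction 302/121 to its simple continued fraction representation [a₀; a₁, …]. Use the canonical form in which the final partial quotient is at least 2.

[2; 2, 60]

Run the Euclidean algorithm, recording each quotient:
302 ÷ 121 → quotient 2, remainder 60
121 ÷ 60 → quotient 2, remainder 1
60 ÷ 1 → quotient 60, remainder 0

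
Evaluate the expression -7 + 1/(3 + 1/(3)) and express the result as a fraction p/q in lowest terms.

-67/10

Build up convergents one term at a time:
a_0 = -7: -7/1
a_1 = 3: -20/3
a_2 = 3: -67/10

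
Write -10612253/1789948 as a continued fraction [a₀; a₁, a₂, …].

-10612253 ÷ 1789948 → quotient -6, remainder 127435
1789948 ÷ 127435 → quotient 14, remainder 5858
127435 ÷ 5858 → quotient 21, remainder 4417
5858 ÷ 4417 → quotient 1, remainder 1441
4417 ÷ 1441 → quotient 3, remainder 94
1441 ÷ 94 → quotient 15, remainder 31
94 ÷ 31 → quotient 3, remainder 1
31 ÷ 1 → quotient 31, remainder 0

[-6; 14, 21, 1, 3, 15, 3, 31]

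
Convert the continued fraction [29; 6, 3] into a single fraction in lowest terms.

554/19

Compute successive convergents:
a_0 = 29: 29/1
a_1 = 6: 175/6
a_2 = 3: 554/19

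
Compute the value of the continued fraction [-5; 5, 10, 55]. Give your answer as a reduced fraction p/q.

-13499/2810

Work from the innermost term outward:
Start with 55.
10 + 1/(55/1) = 10 + 1/55 = 551/55
5 + 1/(551/55) = 5 + 55/551 = 2810/551
-5 + 1/(2810/551) = -5 + 551/2810 = -13499/2810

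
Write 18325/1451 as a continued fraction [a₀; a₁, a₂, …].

[12; 1, 1, 1, 2, 3, 3, 16]

18325 = 12·1451 + 913, so a_0 = 12
1451 = 1·913 + 538, so a_1 = 1
913 = 1·538 + 375, so a_2 = 1
538 = 1·375 + 163, so a_3 = 1
375 = 2·163 + 49, so a_4 = 2
163 = 3·49 + 16, so a_5 = 3
49 = 3·16 + 1, so a_6 = 3
16 = 16·1 + 0, so a_7 = 16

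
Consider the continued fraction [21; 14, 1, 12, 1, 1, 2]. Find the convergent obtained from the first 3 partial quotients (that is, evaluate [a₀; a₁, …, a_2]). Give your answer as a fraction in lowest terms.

a_0 = 21: 21/1
a_1 = 14: 295/14
a_2 = 1: 316/15

316/15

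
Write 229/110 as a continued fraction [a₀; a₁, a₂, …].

[2; 12, 4, 2]

229 = 2·110 + 9, so a_0 = 2
110 = 12·9 + 2, so a_1 = 12
9 = 4·2 + 1, so a_2 = 4
2 = 2·1 + 0, so a_3 = 2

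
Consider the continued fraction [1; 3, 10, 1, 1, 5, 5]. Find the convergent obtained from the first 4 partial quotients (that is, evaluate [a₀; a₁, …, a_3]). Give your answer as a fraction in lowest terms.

Compute successive convergents:
a_0 = 1: 1/1
a_1 = 3: 4/3
a_2 = 10: 41/31
a_3 = 1: 45/34

45/34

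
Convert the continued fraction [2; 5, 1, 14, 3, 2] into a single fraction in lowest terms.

1377/635

Start with 2.
3 + 1/(2/1) = 3 + 1/2 = 7/2
14 + 1/(7/2) = 14 + 2/7 = 100/7
1 + 1/(100/7) = 1 + 7/100 = 107/100
5 + 1/(107/100) = 5 + 100/107 = 635/107
2 + 1/(635/107) = 2 + 107/635 = 1377/635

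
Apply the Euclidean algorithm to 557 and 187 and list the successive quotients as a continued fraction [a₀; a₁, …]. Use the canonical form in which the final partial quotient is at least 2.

557 ÷ 187 → quotient 2, remainder 183
187 ÷ 183 → quotient 1, remainder 4
183 ÷ 4 → quotient 45, remainder 3
4 ÷ 3 → quotient 1, remainder 1
3 ÷ 1 → quotient 3, remainder 0

[2; 1, 45, 1, 3]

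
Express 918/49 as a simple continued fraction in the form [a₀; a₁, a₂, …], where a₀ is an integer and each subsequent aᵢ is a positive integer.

[18; 1, 2, 1, 3, 3]

Run the Euclidean algorithm, recording each quotient:
918 ÷ 49 → quotient 18, remainder 36
49 ÷ 36 → quotient 1, remainder 13
36 ÷ 13 → quotient 2, remainder 10
13 ÷ 10 → quotient 1, remainder 3
10 ÷ 3 → quotient 3, remainder 1
3 ÷ 1 → quotient 3, remainder 0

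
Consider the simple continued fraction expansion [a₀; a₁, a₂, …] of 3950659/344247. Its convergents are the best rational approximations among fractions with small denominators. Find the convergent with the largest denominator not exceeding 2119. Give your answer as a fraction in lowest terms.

12555/1094

a_0 = 11: 11/1  (≤ bound)
a_1 = 2: 23/2  (≤ bound)
a_2 = 10: 241/21  (≤ bound)
a_3 = 52: 12555/1094  (≤ bound)
a_4 = 2: 25351/2209  (> 2119, stop)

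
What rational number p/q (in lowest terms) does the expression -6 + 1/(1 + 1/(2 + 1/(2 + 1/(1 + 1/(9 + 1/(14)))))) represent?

Compute successive convergents:
a_0 = -6: -6/1
a_1 = 1: -5/1
a_2 = 2: -16/3
a_3 = 2: -37/7
a_4 = 1: -53/10
a_5 = 9: -514/97
a_6 = 14: -7249/1368

-7249/1368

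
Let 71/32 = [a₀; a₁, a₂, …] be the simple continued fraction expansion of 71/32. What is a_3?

⌊71/32⌋ = 2, remainder 7
⌊32/7⌋ = 4, remainder 4
⌊7/4⌋ = 1, remainder 3
⌊4/3⌋ = 1, remainder 1

1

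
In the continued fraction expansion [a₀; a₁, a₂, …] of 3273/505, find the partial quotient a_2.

Apply division with remainder until the remainder is 0:
3273 ÷ 505 → quotient 6, remainder 243
505 ÷ 243 → quotient 2, remainder 19
243 ÷ 19 → quotient 12, remainder 15

12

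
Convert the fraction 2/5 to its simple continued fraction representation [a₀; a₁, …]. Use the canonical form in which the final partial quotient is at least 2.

Run the Euclidean algorithm, recording each quotient:
2 = 0·5 + 2, so a_0 = 0
5 = 2·2 + 1, so a_1 = 2
2 = 2·1 + 0, so a_2 = 2

[0; 2, 2]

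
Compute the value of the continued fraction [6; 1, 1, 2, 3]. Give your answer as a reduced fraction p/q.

112/17

Starting at the tail and folding back:
Start with 3.
2 + 1/(3/1) = 2 + 1/3 = 7/3
1 + 1/(7/3) = 1 + 3/7 = 10/7
1 + 1/(10/7) = 1 + 7/10 = 17/10
6 + 1/(17/10) = 6 + 10/17 = 112/17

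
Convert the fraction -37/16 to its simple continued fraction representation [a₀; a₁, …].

-37 = -3·16 + 11, so a_0 = -3
16 = 1·11 + 5, so a_1 = 1
11 = 2·5 + 1, so a_2 = 2
5 = 5·1 + 0, so a_3 = 5

[-3; 1, 2, 5]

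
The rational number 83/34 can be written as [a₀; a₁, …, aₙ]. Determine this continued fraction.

83 = 2·34 + 15, so a_0 = 2
34 = 2·15 + 4, so a_1 = 2
15 = 3·4 + 3, so a_2 = 3
4 = 1·3 + 1, so a_3 = 1
3 = 3·1 + 0, so a_4 = 3

[2; 2, 3, 1, 3]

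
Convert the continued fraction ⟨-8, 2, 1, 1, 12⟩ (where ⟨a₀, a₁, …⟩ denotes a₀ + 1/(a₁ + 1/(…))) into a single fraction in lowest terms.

-479/63

Start with 12.
1 + 1/(12/1) = 1 + 1/12 = 13/12
1 + 1/(13/12) = 1 + 12/13 = 25/13
2 + 1/(25/13) = 2 + 13/25 = 63/25
-8 + 1/(63/25) = -8 + 25/63 = -479/63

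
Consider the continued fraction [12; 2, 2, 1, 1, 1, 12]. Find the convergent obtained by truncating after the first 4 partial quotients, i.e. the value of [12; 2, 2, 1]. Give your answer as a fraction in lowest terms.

87/7

Starting at the tail and folding back:
Start with 1.
2 + 1/(1/1) = 2 + 1/1 = 3/1
2 + 1/(3/1) = 2 + 1/3 = 7/3
12 + 1/(7/3) = 12 + 3/7 = 87/7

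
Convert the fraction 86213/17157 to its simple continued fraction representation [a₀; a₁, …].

[5; 40, 11, 1, 1, 3, 5]

86213 ÷ 17157 → quotient 5, remainder 428
17157 ÷ 428 → quotient 40, remainder 37
428 ÷ 37 → quotient 11, remainder 21
37 ÷ 21 → quotient 1, remainder 16
21 ÷ 16 → quotient 1, remainder 5
16 ÷ 5 → quotient 3, remainder 1
5 ÷ 1 → quotient 5, remainder 0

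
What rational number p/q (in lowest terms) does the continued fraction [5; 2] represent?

Start with 2.
5 + 1/(2/1) = 5 + 1/2 = 11/2

11/2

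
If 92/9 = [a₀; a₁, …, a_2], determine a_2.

92 = 10·9 + 2, so a_0 = 10
9 = 4·2 + 1, so a_1 = 4
2 = 2·1 + 0, so a_2 = 2

2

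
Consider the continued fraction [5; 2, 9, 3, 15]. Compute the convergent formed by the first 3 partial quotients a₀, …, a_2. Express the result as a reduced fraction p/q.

Starting at the tail and folding back:
Start with 9.
2 + 1/(9/1) = 2 + 1/9 = 19/9
5 + 1/(19/9) = 5 + 9/19 = 104/19

104/19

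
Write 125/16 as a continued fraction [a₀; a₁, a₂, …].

[7; 1, 4, 3]

⌊125/16⌋ = 7, remainder 13
⌊16/13⌋ = 1, remainder 3
⌊13/3⌋ = 4, remainder 1
⌊3/1⌋ = 3, remainder 0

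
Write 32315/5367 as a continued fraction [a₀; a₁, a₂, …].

[6; 47, 2, 56]

⌊32315/5367⌋ = 6, remainder 113
⌊5367/113⌋ = 47, remainder 56
⌊113/56⌋ = 2, remainder 1
⌊56/1⌋ = 56, remainder 0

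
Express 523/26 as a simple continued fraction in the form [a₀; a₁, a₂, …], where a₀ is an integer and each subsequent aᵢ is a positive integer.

[20; 8, 1, 2]

523 = 20·26 + 3, so a_0 = 20
26 = 8·3 + 2, so a_1 = 8
3 = 1·2 + 1, so a_2 = 1
2 = 2·1 + 0, so a_3 = 2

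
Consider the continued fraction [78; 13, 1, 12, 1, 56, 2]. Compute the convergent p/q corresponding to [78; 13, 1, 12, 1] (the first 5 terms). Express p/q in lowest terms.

15224/195

Start with 1.
12 + 1/(1/1) = 12 + 1/1 = 13/1
1 + 1/(13/1) = 1 + 1/13 = 14/13
13 + 1/(14/13) = 13 + 13/14 = 195/14
78 + 1/(195/14) = 78 + 14/195 = 15224/195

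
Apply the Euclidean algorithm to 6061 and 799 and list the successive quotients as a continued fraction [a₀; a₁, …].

[7; 1, 1, 2, 2, 2, 2, 11]

Repeatedly divide and take the remainder:
⌊6061/799⌋ = 7, remainder 468
⌊799/468⌋ = 1, remainder 331
⌊468/331⌋ = 1, remainder 137
⌊331/137⌋ = 2, remainder 57
⌊137/57⌋ = 2, remainder 23
⌊57/23⌋ = 2, remainder 11
⌊23/11⌋ = 2, remainder 1
⌊11/1⌋ = 11, remainder 0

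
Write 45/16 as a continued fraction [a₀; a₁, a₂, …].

Repeatedly divide and take the remainder:
45 ÷ 16 → quotient 2, remainder 13
16 ÷ 13 → quotient 1, remainder 3
13 ÷ 3 → quotient 4, remainder 1
3 ÷ 1 → quotient 3, remainder 0

[2; 1, 4, 3]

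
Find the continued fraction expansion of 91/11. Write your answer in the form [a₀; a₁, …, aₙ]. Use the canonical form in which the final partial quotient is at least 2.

91 = 8·11 + 3, so a_0 = 8
11 = 3·3 + 2, so a_1 = 3
3 = 1·2 + 1, so a_2 = 1
2 = 2·1 + 0, so a_3 = 2

[8; 3, 1, 2]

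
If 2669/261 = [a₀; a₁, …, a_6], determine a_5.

Run the Euclidean algorithm, recording each quotient:
2669 ÷ 261 → quotient 10, remainder 59
261 ÷ 59 → quotient 4, remainder 25
59 ÷ 25 → quotient 2, remainder 9
25 ÷ 9 → quotient 2, remainder 7
9 ÷ 7 → quotient 1, remainder 2
7 ÷ 2 → quotient 3, remainder 1

3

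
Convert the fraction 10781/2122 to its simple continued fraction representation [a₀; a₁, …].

[5; 12, 2, 2, 3, 1, 7]

⌊10781/2122⌋ = 5, remainder 171
⌊2122/171⌋ = 12, remainder 70
⌊171/70⌋ = 2, remainder 31
⌊70/31⌋ = 2, remainder 8
⌊31/8⌋ = 3, remainder 7
⌊8/7⌋ = 1, remainder 1
⌊7/1⌋ = 7, remainder 0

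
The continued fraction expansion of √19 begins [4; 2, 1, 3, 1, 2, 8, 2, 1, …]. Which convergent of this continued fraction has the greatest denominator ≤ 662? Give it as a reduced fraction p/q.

1421/326

a_0 = 4: 4/1  (≤ bound)
a_1 = 2: 9/2  (≤ bound)
a_2 = 1: 13/3  (≤ bound)
a_3 = 3: 48/11  (≤ bound)
a_4 = 1: 61/14  (≤ bound)
a_5 = 2: 170/39  (≤ bound)
a_6 = 8: 1421/326  (≤ bound)
a_7 = 2: 3012/691  (> 662, stop)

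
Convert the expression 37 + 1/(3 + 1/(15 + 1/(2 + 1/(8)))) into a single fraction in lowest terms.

30085/806

Starting at the tail and folding back:
Start with 8.
2 + 1/(8/1) = 2 + 1/8 = 17/8
15 + 1/(17/8) = 15 + 8/17 = 263/17
3 + 1/(263/17) = 3 + 17/263 = 806/263
37 + 1/(806/263) = 37 + 263/806 = 30085/806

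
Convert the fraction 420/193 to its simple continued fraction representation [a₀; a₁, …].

⌊420/193⌋ = 2, remainder 34
⌊193/34⌋ = 5, remainder 23
⌊34/23⌋ = 1, remainder 11
⌊23/11⌋ = 2, remainder 1
⌊11/1⌋ = 11, remainder 0

[2; 5, 1, 2, 11]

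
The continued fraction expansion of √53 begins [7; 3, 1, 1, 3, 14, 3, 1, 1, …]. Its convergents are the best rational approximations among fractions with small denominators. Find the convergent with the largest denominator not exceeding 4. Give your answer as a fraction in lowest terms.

List convergents until the denominator exceeds the bound:
a_0 = 7: 7/1  (≤ bound)
a_1 = 3: 22/3  (≤ bound)
a_2 = 1: 29/4  (≤ bound)
a_3 = 1: 51/7  (> 4, stop)

29/4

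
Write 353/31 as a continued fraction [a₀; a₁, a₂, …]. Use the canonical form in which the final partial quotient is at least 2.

Apply division with remainder until the remainder is 0:
⌊353/31⌋ = 11, remainder 12
⌊31/12⌋ = 2, remainder 7
⌊12/7⌋ = 1, remainder 5
⌊7/5⌋ = 1, remainder 2
⌊5/2⌋ = 2, remainder 1
⌊2/1⌋ = 2, remainder 0

[11; 2, 1, 1, 2, 2]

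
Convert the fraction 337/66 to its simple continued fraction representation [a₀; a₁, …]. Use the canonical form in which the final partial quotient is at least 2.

[5; 9, 2, 3]

337 = 5·66 + 7, so a_0 = 5
66 = 9·7 + 3, so a_1 = 9
7 = 2·3 + 1, so a_2 = 2
3 = 3·1 + 0, so a_3 = 3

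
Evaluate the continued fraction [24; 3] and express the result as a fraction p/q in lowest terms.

73/3

Build up convergents one term at a time:
a_0 = 24: 24/1
a_1 = 3: 73/3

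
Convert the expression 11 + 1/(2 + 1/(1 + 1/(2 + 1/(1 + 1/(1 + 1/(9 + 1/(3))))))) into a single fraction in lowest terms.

6423/565

Starting at the tail and folding back:
Start with 3.
9 + 1/(3/1) = 9 + 1/3 = 28/3
1 + 1/(28/3) = 1 + 3/28 = 31/28
1 + 1/(31/28) = 1 + 28/31 = 59/31
2 + 1/(59/31) = 2 + 31/59 = 149/59
1 + 1/(149/59) = 1 + 59/149 = 208/149
2 + 1/(208/149) = 2 + 149/208 = 565/208
11 + 1/(565/208) = 11 + 208/565 = 6423/565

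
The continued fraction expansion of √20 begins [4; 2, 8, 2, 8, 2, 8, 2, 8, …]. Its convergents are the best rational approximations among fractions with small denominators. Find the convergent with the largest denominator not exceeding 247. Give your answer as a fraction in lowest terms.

161/36

List convergents until the denominator exceeds the bound:
a_0 = 4: 4/1  (≤ bound)
a_1 = 2: 9/2  (≤ bound)
a_2 = 8: 76/17  (≤ bound)
a_3 = 2: 161/36  (≤ bound)
a_4 = 8: 1364/305  (> 247, stop)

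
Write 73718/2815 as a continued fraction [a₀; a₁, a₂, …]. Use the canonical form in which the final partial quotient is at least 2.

Repeatedly divide and take the remainder:
73718 ÷ 2815 → quotient 26, remainder 528
2815 ÷ 528 → quotient 5, remainder 175
528 ÷ 175 → quotient 3, remainder 3
175 ÷ 3 → quotient 58, remainder 1
3 ÷ 1 → quotient 3, remainder 0

[26; 5, 3, 58, 3]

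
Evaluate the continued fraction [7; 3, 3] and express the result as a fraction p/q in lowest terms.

Build up convergents one term at a time:
a_0 = 7: 7/1
a_1 = 3: 22/3
a_2 = 3: 73/10

73/10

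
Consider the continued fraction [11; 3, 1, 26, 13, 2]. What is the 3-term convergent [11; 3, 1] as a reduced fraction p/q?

45/4

Build up convergents one term at a time:
a_0 = 11: 11/1
a_1 = 3: 34/3
a_2 = 1: 45/4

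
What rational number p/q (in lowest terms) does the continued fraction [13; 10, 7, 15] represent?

Compute successive convergents:
a_0 = 13: 13/1
a_1 = 10: 131/10
a_2 = 7: 930/71
a_3 = 15: 14081/1075

14081/1075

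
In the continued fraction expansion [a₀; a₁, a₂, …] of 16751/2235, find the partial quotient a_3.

11

⌊16751/2235⌋ = 7, remainder 1106
⌊2235/1106⌋ = 2, remainder 23
⌊1106/23⌋ = 48, remainder 2
⌊23/2⌋ = 11, remainder 1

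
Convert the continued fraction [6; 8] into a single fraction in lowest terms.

Starting at the tail and folding back:
Start with 8.
6 + 1/(8/1) = 6 + 1/8 = 49/8

49/8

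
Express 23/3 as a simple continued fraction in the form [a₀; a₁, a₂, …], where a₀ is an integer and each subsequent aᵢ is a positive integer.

Repeatedly divide and take the remainder:
23 ÷ 3 → quotient 7, remainder 2
3 ÷ 2 → quotient 1, remainder 1
2 ÷ 1 → quotient 2, remainder 0

[7; 1, 2]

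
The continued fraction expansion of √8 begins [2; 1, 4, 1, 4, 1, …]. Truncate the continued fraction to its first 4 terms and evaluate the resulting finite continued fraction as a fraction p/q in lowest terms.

a_0 = 2: 2/1
a_1 = 1: 3/1
a_2 = 4: 14/5
a_3 = 1: 17/6

17/6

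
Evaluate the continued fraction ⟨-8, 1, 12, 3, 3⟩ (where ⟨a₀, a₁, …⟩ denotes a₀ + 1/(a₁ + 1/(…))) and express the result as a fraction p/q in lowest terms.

-941/133

Build up convergents one term at a time:
a_0 = -8: -8/1
a_1 = 1: -7/1
a_2 = 12: -92/13
a_3 = 3: -283/40
a_4 = 3: -941/133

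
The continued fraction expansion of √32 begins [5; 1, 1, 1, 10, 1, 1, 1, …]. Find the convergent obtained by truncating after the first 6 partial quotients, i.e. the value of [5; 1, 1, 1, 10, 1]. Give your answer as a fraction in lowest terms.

Work from the innermost term outward:
Start with 1.
10 + 1/(1/1) = 10 + 1/1 = 11/1
1 + 1/(11/1) = 1 + 1/11 = 12/11
1 + 1/(12/11) = 1 + 11/12 = 23/12
1 + 1/(23/12) = 1 + 12/23 = 35/23
5 + 1/(35/23) = 5 + 23/35 = 198/35

198/35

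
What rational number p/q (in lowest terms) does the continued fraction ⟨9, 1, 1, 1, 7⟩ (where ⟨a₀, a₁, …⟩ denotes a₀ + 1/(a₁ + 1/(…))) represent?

Starting at the tail and folding back:
Start with 7.
1 + 1/(7/1) = 1 + 1/7 = 8/7
1 + 1/(8/7) = 1 + 7/8 = 15/8
1 + 1/(15/8) = 1 + 8/15 = 23/15
9 + 1/(23/15) = 9 + 15/23 = 222/23

222/23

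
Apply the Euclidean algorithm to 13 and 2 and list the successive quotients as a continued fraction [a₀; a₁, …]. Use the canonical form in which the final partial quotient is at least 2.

[6; 2]

13 = 6·2 + 1, so a_0 = 6
2 = 2·1 + 0, so a_1 = 2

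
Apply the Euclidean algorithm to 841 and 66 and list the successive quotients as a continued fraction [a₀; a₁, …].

Run the Euclidean algorithm, recording each quotient:
841 = 12·66 + 49, so a_0 = 12
66 = 1·49 + 17, so a_1 = 1
49 = 2·17 + 15, so a_2 = 2
17 = 1·15 + 2, so a_3 = 1
15 = 7·2 + 1, so a_4 = 7
2 = 2·1 + 0, so a_5 = 2

[12; 1, 2, 1, 7, 2]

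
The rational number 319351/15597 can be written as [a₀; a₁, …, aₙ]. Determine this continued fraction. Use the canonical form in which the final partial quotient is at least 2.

319351 ÷ 15597 → quotient 20, remainder 7411
15597 ÷ 7411 → quotient 2, remainder 775
7411 ÷ 775 → quotient 9, remainder 436
775 ÷ 436 → quotient 1, remainder 339
436 ÷ 339 → quotient 1, remainder 97
339 ÷ 97 → quotient 3, remainder 48
97 ÷ 48 → quotient 2, remainder 1
48 ÷ 1 → quotient 48, remainder 0

[20; 2, 9, 1, 1, 3, 2, 48]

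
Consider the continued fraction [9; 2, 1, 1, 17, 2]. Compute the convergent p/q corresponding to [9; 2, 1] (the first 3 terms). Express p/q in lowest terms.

28/3

Build up convergents one term at a time:
a_0 = 9: 9/1
a_1 = 2: 19/2
a_2 = 1: 28/3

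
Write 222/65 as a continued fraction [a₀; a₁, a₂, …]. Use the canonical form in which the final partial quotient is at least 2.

Repeatedly divide and take the remainder:
⌊222/65⌋ = 3, remainder 27
⌊65/27⌋ = 2, remainder 11
⌊27/11⌋ = 2, remainder 5
⌊11/5⌋ = 2, remainder 1
⌊5/1⌋ = 5, remainder 0

[3; 2, 2, 2, 5]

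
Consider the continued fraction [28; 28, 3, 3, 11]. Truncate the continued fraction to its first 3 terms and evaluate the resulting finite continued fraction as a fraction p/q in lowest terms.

a_0 = 28: 28/1
a_1 = 28: 785/28
a_2 = 3: 2383/85

2383/85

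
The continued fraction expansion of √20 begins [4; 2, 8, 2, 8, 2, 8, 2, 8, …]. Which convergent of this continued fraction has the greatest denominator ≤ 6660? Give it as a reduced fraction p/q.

24476/5473

List convergents until the denominator exceeds the bound:
a_0 = 4: 4/1  (≤ bound)
a_1 = 2: 9/2  (≤ bound)
a_2 = 8: 76/17  (≤ bound)
a_3 = 2: 161/36  (≤ bound)
a_4 = 8: 1364/305  (≤ bound)
a_5 = 2: 2889/646  (≤ bound)
a_6 = 8: 24476/5473  (≤ bound)
a_7 = 2: 51841/11592  (> 6660, stop)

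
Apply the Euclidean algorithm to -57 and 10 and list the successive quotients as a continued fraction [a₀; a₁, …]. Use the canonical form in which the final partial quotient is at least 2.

[-6; 3, 3]

Repeatedly divide and take the remainder:
-57 ÷ 10 → quotient -6, remainder 3
10 ÷ 3 → quotient 3, remainder 1
3 ÷ 1 → quotient 3, remainder 0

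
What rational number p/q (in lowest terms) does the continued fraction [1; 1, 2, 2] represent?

12/7

a_0 = 1: 1/1
a_1 = 1: 2/1
a_2 = 2: 5/3
a_3 = 2: 12/7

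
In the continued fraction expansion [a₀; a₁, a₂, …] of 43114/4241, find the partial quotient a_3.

2

43114 ÷ 4241 → quotient 10, remainder 704
4241 ÷ 704 → quotient 6, remainder 17
704 ÷ 17 → quotient 41, remainder 7
17 ÷ 7 → quotient 2, remainder 3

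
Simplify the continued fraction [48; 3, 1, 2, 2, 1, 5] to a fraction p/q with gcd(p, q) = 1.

Starting at the tail and folding back:
Start with 5.
1 + 1/(5/1) = 1 + 1/5 = 6/5
2 + 1/(6/5) = 2 + 5/6 = 17/6
2 + 1/(17/6) = 2 + 6/17 = 40/17
1 + 1/(40/17) = 1 + 17/40 = 57/40
3 + 1/(57/40) = 3 + 40/57 = 211/57
48 + 1/(211/57) = 48 + 57/211 = 10185/211

10185/211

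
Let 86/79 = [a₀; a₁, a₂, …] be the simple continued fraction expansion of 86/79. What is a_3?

2

Repeatedly divide and take the remainder:
86 = 1·79 + 7, so a_0 = 1
79 = 11·7 + 2, so a_1 = 11
7 = 3·2 + 1, so a_2 = 3
2 = 2·1 + 0, so a_3 = 2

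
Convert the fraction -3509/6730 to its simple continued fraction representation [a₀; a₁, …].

Apply division with remainder until the remainder is 0:
-3509 = -1·6730 + 3221, so a_0 = -1
6730 = 2·3221 + 288, so a_1 = 2
3221 = 11·288 + 53, so a_2 = 11
288 = 5·53 + 23, so a_3 = 5
53 = 2·23 + 7, so a_4 = 2
23 = 3·7 + 2, so a_5 = 3
7 = 3·2 + 1, so a_6 = 3
2 = 2·1 + 0, so a_7 = 2

[-1; 2, 11, 5, 2, 3, 3, 2]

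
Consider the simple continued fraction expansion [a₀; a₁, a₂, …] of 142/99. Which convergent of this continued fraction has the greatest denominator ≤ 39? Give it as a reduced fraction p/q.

33/23

List convergents until the denominator exceeds the bound:
a_0 = 1: 1/1  (≤ bound)
a_1 = 2: 3/2  (≤ bound)
a_2 = 3: 10/7  (≤ bound)
a_3 = 3: 33/23  (≤ bound)
a_4 = 4: 142/99  (> 39, stop)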